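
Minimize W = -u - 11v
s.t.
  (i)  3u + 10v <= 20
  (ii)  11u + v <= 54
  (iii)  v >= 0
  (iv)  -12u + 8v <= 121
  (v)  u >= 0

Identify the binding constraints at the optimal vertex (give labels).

(i) and (v)

Extreme points and W = -u - 11v:
  (520/107, 58/107) → W = -1158/107
  (0, 2) → W = -22
  (54/11, 0) → W = -54/11
  (0, 0) → W = 0

The minimum is at (0, 2). Substituting into each constraint, equality holds for (i) and (v); the remaining constraints have slack.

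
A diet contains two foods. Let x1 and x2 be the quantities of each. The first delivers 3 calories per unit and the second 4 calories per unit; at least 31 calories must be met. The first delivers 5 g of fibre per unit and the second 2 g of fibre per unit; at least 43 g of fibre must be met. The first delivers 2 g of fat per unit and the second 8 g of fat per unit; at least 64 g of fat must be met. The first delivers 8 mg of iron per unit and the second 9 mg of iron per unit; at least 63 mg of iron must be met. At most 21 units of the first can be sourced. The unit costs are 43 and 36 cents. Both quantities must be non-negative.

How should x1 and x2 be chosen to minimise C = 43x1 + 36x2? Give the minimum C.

Vertices and C = 43x1 + 36x2:
  (0, 43/2) → C = 774
  (6, 13/2) → C = 492
  (21, 11/4) → C = 1002
The feasible region is unbounded (it extends along (0, 1)), but C strictly increases along every unbounded feasible direction, so there is no improving ray and the minimum is attained at a vertex.

x1 = 6, x2 = 13/2, minimum C = 492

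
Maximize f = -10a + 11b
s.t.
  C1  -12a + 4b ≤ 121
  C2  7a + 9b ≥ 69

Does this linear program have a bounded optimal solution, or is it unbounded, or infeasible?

From the feasible point (-813/136, 1675/136), moving in the direction (4, 12) keeps every constraint satisfied while f increases without bound.

unbounded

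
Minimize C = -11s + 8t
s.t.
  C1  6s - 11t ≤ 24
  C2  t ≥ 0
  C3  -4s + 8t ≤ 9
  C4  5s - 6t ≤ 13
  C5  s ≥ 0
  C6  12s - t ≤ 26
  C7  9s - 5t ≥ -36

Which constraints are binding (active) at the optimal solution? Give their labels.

C2 and C6

Corner points and C = -11s + 8t:
  (0, 0) → C = 0
  (13/6, 0) → C = -143/6
  (0, 9/8) → C = 9
  (217/92, 53/23) → C = -691/92

The minimum is at (13/6, 0). Substituting into each constraint, equality holds for C2 and C6; the remaining constraints have slack.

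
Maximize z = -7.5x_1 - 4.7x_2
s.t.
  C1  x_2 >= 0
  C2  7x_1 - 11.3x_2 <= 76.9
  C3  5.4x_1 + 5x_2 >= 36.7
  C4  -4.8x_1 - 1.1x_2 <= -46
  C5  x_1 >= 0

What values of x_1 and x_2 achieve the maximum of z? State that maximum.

x_1 = 115/12, x_2 = 0, maximum z = -575/8

Vertices and z = -7.5x_1 - 4.7x_2:
  (769/70, 0) → z = -2307/28
  (115/12, 0) → z = -575/8
  (0, 460/11) → z = -2162/11
The feasible region is unbounded (it extends along (0, 1), (113, 70)), but z strictly decreases along every unbounded feasible direction, so there is no improving ray and the maximum is attained at a vertex.

The optimum lies where x_2 = 0 and -4.8x_1 - 1.1x_2 = -46.
Solving simultaneously gives x_1 = 115/12, x_2 = 0.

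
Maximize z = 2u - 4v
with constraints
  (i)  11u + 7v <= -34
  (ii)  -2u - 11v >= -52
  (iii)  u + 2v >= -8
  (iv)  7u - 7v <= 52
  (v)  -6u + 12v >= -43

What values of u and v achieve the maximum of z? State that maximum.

Extreme points and z = 2u - 4v:
  (-738/107, 640/107) → z = -4036/107
  (-4/5, -18/5) → z = 64/5
  (-192/7, 68/7) → z = -656/7

The optimum lies where 11u + 7v = -34 and u + 2v = -8.
Solving simultaneously gives u = -4/5, v = -18/5.

u = -4/5, v = -18/5, maximum z = 64/5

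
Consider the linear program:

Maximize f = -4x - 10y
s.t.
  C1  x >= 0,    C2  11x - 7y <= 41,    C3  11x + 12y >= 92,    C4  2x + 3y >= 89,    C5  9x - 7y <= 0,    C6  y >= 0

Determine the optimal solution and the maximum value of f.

Extreme points and f = -4x - 10y:
  (0, 89/3) → f = -890/3
  (41/2, 369/14) → f = -2419/7
  (623/41, 801/41) → f = -10502/41
The feasible region is unbounded (it extends along (0, 1), (7, 11)), but f strictly decreases along every unbounded feasible direction, so there is no improving ray and the maximum is attained at a vertex.

At the optimal vertex, 2x + 3y = 89 and 9x - 7y = 0.
Solving simultaneously gives x = 623/41, y = 801/41.

x = 623/41, y = 801/41, maximum f = -10502/41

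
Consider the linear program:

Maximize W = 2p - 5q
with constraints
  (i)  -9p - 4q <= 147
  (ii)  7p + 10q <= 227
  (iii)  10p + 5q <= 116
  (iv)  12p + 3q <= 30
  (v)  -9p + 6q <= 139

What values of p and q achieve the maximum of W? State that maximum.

Vertices and W = 2p - 5q:
  (187/7, -678/7) → W = 3764/7
  (-719/45, -4/5) → W = -1258/45
  (-79/33, 646/33) → W = -308/3

At the optimal vertex, -9p - 4q = 147 and 12p + 3q = 30.
Solving simultaneously gives p = 187/7, q = -678/7.

p = 187/7, q = -678/7, maximum W = 3764/7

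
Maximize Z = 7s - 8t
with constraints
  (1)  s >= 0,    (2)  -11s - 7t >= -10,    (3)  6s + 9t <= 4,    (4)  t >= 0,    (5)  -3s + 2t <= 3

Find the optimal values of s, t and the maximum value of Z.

Vertices and Z = 7s - 8t:
  (0, 4/9) → Z = -32/9
  (0, 0) → Z = 0
  (2/3, 0) → Z = 14/3

s = 2/3, t = 0, maximum Z = 14/3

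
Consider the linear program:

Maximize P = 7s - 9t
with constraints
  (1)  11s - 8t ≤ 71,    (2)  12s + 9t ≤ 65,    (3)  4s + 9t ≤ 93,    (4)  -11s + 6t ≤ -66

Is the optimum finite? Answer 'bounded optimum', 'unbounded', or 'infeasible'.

bounded optimum

Corner points and P = 7s - 9t:
  (1159/195, -137/195) → P = 9346/195
  (51/11, -5/2) → P = 1209/22
  (328/57, -77/171) → P = 133/3
The feasible region has finitely many vertices and no improving ray; the maximum is 1209/22 at (51/11, -5/2).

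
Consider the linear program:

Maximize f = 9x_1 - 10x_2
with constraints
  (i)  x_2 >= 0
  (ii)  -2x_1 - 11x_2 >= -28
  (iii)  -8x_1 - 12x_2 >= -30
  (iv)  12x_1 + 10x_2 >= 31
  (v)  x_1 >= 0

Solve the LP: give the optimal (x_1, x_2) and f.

x_1 = 15/4, x_2 = 0, maximum f = 135/4

Extreme points and f = 9x_1 - 10x_2:
  (15/4, 0) → f = 135/4
  (31/12, 0) → f = 93/4
  (9/8, 7/4) → f = -59/8

The optimum lies where x_2 = 0 and -8x_1 - 12x_2 = -30.
Solving simultaneously gives x_1 = 15/4, x_2 = 0.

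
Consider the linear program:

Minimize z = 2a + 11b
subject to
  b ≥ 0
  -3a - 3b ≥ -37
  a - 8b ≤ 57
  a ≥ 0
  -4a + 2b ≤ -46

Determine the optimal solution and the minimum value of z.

a = 23/2, b = 0, minimum z = 23

Vertices and z = 2a + 11b:
  (37/3, 0) → z = 74/3
  (23/2, 0) → z = 23
  (106/9, 5/9) → z = 89/3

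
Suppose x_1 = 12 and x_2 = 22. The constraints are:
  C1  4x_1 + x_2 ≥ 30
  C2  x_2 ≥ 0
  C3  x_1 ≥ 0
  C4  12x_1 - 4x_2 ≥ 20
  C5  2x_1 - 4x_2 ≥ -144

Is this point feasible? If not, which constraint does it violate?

feasible

C1: 70 ≥ 30 ✓
C2: 22 ≥ 0 ✓
C3: 12 ≥ 0 ✓
C4: 56 ≥ 20 ✓
C5: -64 ≥ -144 ✓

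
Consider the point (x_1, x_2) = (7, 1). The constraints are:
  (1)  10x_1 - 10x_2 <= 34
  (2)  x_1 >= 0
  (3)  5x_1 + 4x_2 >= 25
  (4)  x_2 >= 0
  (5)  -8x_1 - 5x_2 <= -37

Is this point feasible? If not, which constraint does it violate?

Constraint (1): 10x_1 - 10x_2 = 60, which is not ≤ 34. All other constraints are satisfied.

not feasible — violates (1)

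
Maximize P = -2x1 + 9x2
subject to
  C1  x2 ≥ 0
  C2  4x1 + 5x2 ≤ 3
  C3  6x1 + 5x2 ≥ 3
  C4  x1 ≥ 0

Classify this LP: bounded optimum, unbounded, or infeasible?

bounded optimum

Extreme points and P = -2x1 + 9x2:
  (3/4, 0) → P = -3/2
  (1/2, 0) → P = -1
  (0, 3/5) → P = 27/5
The feasible region has finitely many vertices and no improving ray; the maximum is 27/5 at (0, 3/5).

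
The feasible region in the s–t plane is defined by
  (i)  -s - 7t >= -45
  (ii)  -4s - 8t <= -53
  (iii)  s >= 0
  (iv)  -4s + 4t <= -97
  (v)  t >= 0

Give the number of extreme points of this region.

3

Of the 10 pairwise boundary intersections, those satisfying every inequality are:
  (859/32, 83/32)
  (45, 0)
  (97/4, 0)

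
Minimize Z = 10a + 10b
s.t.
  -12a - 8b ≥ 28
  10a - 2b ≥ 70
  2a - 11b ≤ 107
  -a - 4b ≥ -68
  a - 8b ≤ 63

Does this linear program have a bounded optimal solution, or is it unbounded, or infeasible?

The boundaries -12a - 8b = 28 and -a - 4b = -68 meet at (-82/5, 211/10), but that point violates 10a - 2b ≥ 70. Every candidate vertex is excluded by some other constraint, so the feasible region is empty.

infeasible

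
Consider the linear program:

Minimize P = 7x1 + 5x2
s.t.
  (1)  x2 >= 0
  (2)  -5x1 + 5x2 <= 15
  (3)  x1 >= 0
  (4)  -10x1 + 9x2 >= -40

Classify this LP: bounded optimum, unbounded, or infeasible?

bounded optimum

Vertices and P = 7x1 + 5x2:
  (0, 0) → P = 0
  (4, 0) → P = 28
  (0, 3) → P = 15
  (67, 70) → P = 819
The feasible region has finitely many vertices and no improving ray; the minimum is 0 at (0, 0).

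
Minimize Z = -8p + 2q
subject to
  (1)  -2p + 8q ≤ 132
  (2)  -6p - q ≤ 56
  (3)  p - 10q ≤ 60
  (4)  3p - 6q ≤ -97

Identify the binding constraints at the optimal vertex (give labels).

(1) and (4)

Feasible corners and Z = -8p + 2q:
  (-58/5, 68/5) → Z = 120
  (4/3, 101/6) → Z = 23
  (-433/39, 138/13) → Z = 4292/39

The minimum is at (4/3, 101/6). Substituting into each constraint, equality holds for (1) and (4); the remaining constraints have slack.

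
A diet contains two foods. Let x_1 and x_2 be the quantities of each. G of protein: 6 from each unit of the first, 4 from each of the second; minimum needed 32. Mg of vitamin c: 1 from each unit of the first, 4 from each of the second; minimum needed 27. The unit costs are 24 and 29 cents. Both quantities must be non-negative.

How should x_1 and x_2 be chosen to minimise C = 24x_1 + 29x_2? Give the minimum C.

x_1 = 1, x_2 = 13/2, minimum C = 425/2

Feasible corners and C = 24x_1 + 29x_2:
  (0, 8) → C = 232
  (27, 0) → C = 648
  (1, 13/2) → C = 425/2
The feasible region is unbounded (it extends along (0, 1), (1, 0)), but C strictly increases along every unbounded feasible direction, so there is no improving ray and the minimum is attained at a vertex.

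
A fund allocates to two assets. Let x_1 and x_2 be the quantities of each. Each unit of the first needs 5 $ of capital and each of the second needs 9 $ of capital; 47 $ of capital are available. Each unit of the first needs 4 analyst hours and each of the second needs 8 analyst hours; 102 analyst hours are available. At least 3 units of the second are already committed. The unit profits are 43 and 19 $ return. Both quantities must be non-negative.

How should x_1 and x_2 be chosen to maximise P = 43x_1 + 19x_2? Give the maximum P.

x_1 = 4, x_2 = 3, maximum P = 229

Extreme points and P = 43x_1 + 19x_2:
  (0, 47/9) → P = 893/9
  (0, 3) → P = 57
  (4, 3) → P = 229

The optimum lies where 5x_1 + 9x_2 = 47 and x_2 = 3.
Solving simultaneously gives x_1 = 4, x_2 = 3.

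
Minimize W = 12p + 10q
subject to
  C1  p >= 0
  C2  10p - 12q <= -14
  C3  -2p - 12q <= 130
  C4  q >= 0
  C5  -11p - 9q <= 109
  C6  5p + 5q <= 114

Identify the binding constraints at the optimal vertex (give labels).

C1 and C2

Corner points and W = 12p + 10q:
  (0, 7/6) → W = 35/3
  (0, 114/5) → W = 228
  (59/5, 11) → W = 1258/5

The minimum is at (0, 7/6). Substituting into each constraint, equality holds for C1 and C2; the remaining constraints have slack.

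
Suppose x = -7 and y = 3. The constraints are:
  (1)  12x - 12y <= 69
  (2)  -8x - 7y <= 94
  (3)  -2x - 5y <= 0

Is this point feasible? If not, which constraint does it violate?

feasible

(1): -120 ≤ 69 ✓
(2): 35 ≤ 94 ✓
(3): -1 ≤ 0 ✓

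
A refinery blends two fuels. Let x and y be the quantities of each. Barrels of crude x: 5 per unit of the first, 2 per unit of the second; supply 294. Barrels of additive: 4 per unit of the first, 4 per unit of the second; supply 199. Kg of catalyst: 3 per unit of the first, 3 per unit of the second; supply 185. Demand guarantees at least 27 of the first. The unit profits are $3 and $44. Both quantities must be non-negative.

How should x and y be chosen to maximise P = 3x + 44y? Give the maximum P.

x = 27, y = 91/4, maximum P = 1082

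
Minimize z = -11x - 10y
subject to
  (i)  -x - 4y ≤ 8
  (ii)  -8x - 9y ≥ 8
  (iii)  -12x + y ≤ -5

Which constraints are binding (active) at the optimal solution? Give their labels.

(i) and (ii)

Extreme points and z = -11x - 10y:
  (40/23, -56/23) → z = 120/23
  (12/49, -101/49) → z = 878/49
  (37/116, -34/29) → z = 953/116

The minimum is at (40/23, -56/23). Substituting into each constraint, equality holds for (i) and (ii); the remaining constraints have slack.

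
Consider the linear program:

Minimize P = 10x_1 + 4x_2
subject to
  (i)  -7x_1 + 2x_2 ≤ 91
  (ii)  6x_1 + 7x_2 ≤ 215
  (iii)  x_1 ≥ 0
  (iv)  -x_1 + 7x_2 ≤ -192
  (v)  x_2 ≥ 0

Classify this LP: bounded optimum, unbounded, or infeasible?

infeasible

The boundaries 6x_1 + 7x_2 = 215 and x_1 = 0 meet at (0, 215/7), but that point violates -x_1 + 7x_2 ≤ -192. Every candidate vertex is excluded by some other constraint, so the feasible region is empty.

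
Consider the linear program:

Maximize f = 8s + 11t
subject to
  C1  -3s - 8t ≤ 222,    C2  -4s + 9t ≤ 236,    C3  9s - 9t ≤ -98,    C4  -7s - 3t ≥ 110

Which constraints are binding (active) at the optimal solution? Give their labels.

Corner points and f = 8s + 11t:
  (-3886/59, -180/59) → f = -33068/59
  (-2782/99, -568/33) → f = -41000/99
  (-566/25, 404/25) → f = -84/25
  (-214/15, -152/45) → f = -6808/45

The maximum is at (-566/25, 404/25). Substituting into each constraint, equality holds for C2 and C4; the remaining constraints have slack.

C2 and C4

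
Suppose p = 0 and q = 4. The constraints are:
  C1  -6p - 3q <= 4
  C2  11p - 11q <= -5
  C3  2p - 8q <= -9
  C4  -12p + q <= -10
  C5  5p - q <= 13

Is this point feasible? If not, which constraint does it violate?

Constraint C4: -12p + q = 4, which is not ≤ -10. All other constraints are satisfied.

not feasible — violates C4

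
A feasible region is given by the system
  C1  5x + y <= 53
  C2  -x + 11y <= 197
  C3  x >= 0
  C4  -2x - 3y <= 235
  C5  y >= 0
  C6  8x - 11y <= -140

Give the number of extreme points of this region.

4

The feasible vertices (each the meet of two boundaries and inside every other half-plane) are:
  (193/28, 519/28)
  (443/63, 1124/63)
  (0, 197/11)
  (0, 140/11)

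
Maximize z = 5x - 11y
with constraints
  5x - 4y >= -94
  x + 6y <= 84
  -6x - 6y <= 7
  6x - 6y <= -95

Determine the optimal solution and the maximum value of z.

x = -17/2, y = 22/3, maximum z = -739/6

Vertices and z = 5x - 11y:
  (-114/17, 257/17) → z = -3397/17
  (-296/27, 529/54) → z = -8779/54
  (-11/7, 599/42) → z = -6919/42
  (-17/2, 22/3) → z = -739/6

The optimum lies where -6x - 6y = 7 and 6x - 6y = -95.
Solving simultaneously gives x = -17/2, y = 22/3.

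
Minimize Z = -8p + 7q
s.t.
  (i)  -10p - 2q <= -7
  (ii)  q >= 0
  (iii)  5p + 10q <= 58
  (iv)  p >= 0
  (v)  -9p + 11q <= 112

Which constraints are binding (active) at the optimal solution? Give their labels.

(ii) and (iii)

Feasible corners and Z = -8p + 7q:
  (7/10, 0) → Z = -28/5
  (0, 7/2) → Z = 49/2
  (58/5, 0) → Z = -464/5
  (0, 29/5) → Z = 203/5

The minimum is at (58/5, 0). Substituting into each constraint, equality holds for (ii) and (iii); the remaining constraints have slack.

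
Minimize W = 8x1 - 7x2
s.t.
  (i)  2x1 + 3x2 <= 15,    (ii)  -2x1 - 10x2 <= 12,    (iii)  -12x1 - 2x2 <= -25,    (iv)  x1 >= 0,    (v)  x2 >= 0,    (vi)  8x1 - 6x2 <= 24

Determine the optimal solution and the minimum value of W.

Vertices and W = 8x1 - 7x2:
  (45/32, 65/16) → W = -275/16
  (9/2, 2) → W = 22
  (25/12, 0) → W = 50/3
  (3, 0) → W = 24

x1 = 45/32, x2 = 65/16, minimum W = -275/16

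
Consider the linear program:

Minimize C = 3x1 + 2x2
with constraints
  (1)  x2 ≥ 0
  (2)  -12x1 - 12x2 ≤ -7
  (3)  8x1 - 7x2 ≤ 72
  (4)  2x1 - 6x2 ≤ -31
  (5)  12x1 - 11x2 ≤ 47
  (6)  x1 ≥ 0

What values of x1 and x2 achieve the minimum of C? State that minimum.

Extreme points and C = 3x1 + 2x2:
  (463/4, 122) → C = 2365/4
  (623/50, 233/25) → C = 2801/50
  (0, 31/6) → C = 31/3
The feasible region is unbounded (it extends along (0, 1), (7, 8)), but C strictly increases along every unbounded feasible direction, so there is no improving ray and the minimum is attained at a vertex.

x1 = 0, x2 = 31/6, minimum C = 31/3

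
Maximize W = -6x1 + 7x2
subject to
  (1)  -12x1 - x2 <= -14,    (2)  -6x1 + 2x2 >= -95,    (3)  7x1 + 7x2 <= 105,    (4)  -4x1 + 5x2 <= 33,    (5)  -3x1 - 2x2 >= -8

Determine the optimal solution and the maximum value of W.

x1 = 20/21, x2 = 18/7, maximum W = 86/7

Extreme points and W = -6x1 + 7x2:
  (41/10, -176/5) → W = -271
  (20/21, 18/7) → W = 86/7
  (103/9, -79/6) → W = -965/6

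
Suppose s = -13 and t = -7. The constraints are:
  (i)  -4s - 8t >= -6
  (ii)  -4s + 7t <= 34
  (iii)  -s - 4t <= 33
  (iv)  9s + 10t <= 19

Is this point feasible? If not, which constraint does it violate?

Constraint (iii): -s - 4t = 41, which is not ≤ 33. All other constraints are satisfied.

not feasible — violates (iii)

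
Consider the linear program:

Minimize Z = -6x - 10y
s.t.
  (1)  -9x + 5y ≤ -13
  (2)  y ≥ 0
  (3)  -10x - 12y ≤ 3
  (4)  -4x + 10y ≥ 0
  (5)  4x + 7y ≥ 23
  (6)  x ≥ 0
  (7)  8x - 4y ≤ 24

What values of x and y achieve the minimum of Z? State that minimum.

Corner points and Z = -6x - 10y:
  (206/83, 155/83) → Z = -2786/83
  (17, 28) → Z = -382
  (115/34, 23/17) → Z = -575/17
  (15/4, 3/2) → Z = -75/2

x = 17, y = 28, minimum Z = -382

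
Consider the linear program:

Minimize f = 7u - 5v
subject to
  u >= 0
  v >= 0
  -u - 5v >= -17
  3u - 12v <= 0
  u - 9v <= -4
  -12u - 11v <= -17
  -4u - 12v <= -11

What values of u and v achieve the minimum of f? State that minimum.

Corner points and f = 7u - 5v:
  (0, 17/5) → f = -17
  (0, 17/11) → f = -85/11
  (68/9, 17/9) → f = 391/9
  (16/5, 4/5) → f = 92/5
  (17/16, 9/16) → f = 37/8
  (83/100, 16/25) → f = 261/100

u = 0, v = 17/5, minimum f = -17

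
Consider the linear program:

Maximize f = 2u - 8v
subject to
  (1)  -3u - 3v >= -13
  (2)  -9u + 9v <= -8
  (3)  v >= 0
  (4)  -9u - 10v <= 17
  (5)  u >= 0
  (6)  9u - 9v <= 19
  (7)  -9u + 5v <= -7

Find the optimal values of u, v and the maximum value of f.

u = 19/9, v = 0, maximum f = 38/9

Corner points and f = 2u - 8v:
  (47/18, 31/18) → f = -77/9
  (29/9, 10/9) → f = -22/9
  (8/9, 0) → f = 16/9
  (19/9, 0) → f = 38/9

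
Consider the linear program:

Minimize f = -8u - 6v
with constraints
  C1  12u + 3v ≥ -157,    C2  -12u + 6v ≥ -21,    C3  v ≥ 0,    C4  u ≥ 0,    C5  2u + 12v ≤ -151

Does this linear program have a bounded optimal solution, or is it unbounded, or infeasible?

infeasible

The boundaries -12u + 6v = -21 and v = 0 meet at (7/4, 0), but that point violates 2u + 12v ≤ -151. Every candidate vertex is excluded by some other constraint, so the feasible region is empty.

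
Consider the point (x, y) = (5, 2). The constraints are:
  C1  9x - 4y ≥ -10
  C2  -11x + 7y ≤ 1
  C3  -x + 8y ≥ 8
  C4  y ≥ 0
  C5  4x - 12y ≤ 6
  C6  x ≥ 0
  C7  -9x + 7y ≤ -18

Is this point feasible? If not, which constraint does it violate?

C1: 37 ≥ -10 ✓
C2: -41 ≤ 1 ✓
C3: 11 ≥ 8 ✓
C4: 2 ≥ 0 ✓
C5: -4 ≤ 6 ✓
C6: 5 ≥ 0 ✓
C7: -31 ≤ -18 ✓

feasible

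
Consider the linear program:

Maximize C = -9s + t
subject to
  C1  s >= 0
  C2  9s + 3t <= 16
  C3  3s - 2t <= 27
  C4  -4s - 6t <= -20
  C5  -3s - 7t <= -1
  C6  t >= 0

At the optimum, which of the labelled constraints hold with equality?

Vertices and C = -9s + t:
  (0, 16/3) → C = 16/3
  (0, 10/3) → C = 10/3
  (6/7, 58/21) → C = -104/21

The maximum is at (0, 16/3). Substituting into each constraint, equality holds for C1 and C2; the remaining constraints have slack.

C1 and C2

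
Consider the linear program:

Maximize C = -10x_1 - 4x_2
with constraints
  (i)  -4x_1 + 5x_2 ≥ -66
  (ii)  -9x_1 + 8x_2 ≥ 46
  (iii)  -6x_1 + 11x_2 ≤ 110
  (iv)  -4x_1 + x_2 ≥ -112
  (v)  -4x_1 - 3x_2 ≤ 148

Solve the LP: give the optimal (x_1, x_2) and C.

Extreme points and C = -10x_1 - 4x_2:
  (22/3, 14) → C = -388/3
  (-1322/59, -1148/59) → C = 17812/59
  (-979/31, -224/31) → C = 10686/31

At the optimal vertex, -6x_1 + 11x_2 = 110 and -4x_1 - 3x_2 = 148.
Solving simultaneously gives x_1 = -979/31, x_2 = -224/31.

x_1 = -979/31, x_2 = -224/31, maximum C = 10686/31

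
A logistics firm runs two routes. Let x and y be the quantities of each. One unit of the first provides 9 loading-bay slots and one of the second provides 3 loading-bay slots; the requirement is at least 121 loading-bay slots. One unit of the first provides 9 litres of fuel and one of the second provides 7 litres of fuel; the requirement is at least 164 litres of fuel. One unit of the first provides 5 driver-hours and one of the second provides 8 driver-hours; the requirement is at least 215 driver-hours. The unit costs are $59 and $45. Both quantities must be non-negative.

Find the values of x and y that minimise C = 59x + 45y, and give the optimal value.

Feasible corners and C = 59x + 45y:
  (0, 121/3) → C = 1815
  (43, 0) → C = 2537
  (17/3, 70/3) → C = 4153/3
The feasible region is unbounded (it extends along (0, 1), (1, 0)), but C strictly increases along every unbounded feasible direction, so there is no improving ray and the minimum is attained at a vertex.

x = 17/3, y = 70/3, minimum C = 4153/3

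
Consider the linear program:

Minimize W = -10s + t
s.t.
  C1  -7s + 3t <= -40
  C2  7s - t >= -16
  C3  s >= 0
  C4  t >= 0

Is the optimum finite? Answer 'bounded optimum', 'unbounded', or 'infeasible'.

From the feasible point (40/7, 0), moving in the direction (3, 7) keeps every constraint satisfied while W decreases without bound.

unbounded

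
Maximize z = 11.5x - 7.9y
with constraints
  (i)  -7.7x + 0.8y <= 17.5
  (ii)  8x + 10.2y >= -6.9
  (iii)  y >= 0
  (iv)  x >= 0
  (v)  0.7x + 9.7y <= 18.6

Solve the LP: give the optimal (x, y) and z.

Extreme points and z = 11.5x - 7.9y:
  (0, 0) → z = 0
  (186/7, 0) → z = 2139/7
  (0, 186/97) → z = -7347/485

The optimum lies where y = 0 and 0.7x + 9.7y = 18.6.
Solving simultaneously gives x = 186/7, y = 0.

x = 186/7, y = 0, maximum z = 2139/7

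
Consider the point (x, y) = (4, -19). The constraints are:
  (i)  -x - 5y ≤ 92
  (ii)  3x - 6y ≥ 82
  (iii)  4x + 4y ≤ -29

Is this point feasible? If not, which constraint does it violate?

(i): 91 ≤ 92 ✓
(ii): 126 ≥ 82 ✓
(iii): -60 ≤ -29 ✓

feasible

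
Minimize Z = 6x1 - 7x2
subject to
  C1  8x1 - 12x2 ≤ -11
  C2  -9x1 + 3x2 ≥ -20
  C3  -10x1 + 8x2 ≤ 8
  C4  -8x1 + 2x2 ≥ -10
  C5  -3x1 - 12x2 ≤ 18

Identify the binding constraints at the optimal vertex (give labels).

C3 and C4

Extreme points and Z = 6x1 - 7x2:
  (-1/7, 23/28) → Z = -185/28
  (71/40, 21/10) → Z = -81/20
  (24/11, 41/11) → Z = -13

The minimum is at (24/11, 41/11). Substituting into each constraint, equality holds for C3 and C4; the remaining constraints have slack.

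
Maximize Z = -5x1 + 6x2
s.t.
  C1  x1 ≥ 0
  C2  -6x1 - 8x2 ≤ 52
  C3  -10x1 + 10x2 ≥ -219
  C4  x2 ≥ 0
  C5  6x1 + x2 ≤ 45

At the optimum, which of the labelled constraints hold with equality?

C1 and C5

Vertices and Z = -5x1 + 6x2:
  (0, 0) → Z = 0
  (0, 45) → Z = 270
  (15/2, 0) → Z = -75/2

The maximum is at (0, 45). Substituting into each constraint, equality holds for C1 and C5; the remaining constraints have slack.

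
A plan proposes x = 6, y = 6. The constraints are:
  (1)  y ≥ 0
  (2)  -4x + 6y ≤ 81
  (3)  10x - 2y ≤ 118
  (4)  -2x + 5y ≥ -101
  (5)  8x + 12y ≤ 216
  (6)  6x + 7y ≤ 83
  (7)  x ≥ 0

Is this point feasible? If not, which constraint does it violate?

(1): 6 ≥ 0 ✓
(2): 12 ≤ 81 ✓
(3): 48 ≤ 118 ✓
(4): 18 ≥ -101 ✓
(5): 120 ≤ 216 ✓
(6): 78 ≤ 83 ✓
(7): 6 ≥ 0 ✓

feasible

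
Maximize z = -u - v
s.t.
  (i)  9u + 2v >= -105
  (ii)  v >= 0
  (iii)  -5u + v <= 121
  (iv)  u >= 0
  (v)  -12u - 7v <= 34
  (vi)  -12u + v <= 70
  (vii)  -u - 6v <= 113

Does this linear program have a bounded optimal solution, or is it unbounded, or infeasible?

Corner points and z = -u - v:
  (0, 0) → z = 0
  (51/7, 1102/7) → z = -1153/7
  (0, 70) → z = -70
The feasible region has finitely many vertices and no improving ray; the maximum is 0 at (0, 0).

bounded optimum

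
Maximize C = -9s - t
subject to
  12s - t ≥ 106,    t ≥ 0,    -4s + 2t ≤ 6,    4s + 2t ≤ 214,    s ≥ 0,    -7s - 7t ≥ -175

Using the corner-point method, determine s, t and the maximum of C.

Corner points and C = -9s - t:
  (53/6, 0) → C = -159/2
  (131/13, 194/13) → C = -1373/13
  (25, 0) → C = -225

s = 53/6, t = 0, maximum C = -159/2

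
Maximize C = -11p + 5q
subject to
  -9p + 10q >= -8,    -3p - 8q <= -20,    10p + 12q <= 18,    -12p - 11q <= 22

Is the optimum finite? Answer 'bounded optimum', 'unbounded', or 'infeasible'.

Extreme points and C = -11p + 5q:
  (-24/11, 73/22) → C = 893/22
  (-44/7, 34/7) → C = 654/7
  (-231/17, 218/17) → C = 3631/17
The feasible region has finitely many vertices and no improving ray; the maximum is 3631/17 at (-231/17, 218/17).

bounded optimum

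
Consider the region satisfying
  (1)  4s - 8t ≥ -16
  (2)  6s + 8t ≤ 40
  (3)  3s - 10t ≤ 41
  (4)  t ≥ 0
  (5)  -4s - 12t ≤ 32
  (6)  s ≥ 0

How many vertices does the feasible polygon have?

4

The feasible vertices (each the meet of two boundaries and inside every other half-plane) are:
  (12/5, 16/5)
  (0, 2)
  (20/3, 0)
  (0, 0)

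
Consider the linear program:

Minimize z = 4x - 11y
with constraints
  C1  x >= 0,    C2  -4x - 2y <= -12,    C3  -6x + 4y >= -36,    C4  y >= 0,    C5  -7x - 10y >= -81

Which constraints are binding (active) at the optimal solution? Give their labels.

C1 and C5

Extreme points and z = 4x - 11y:
  (0, 6) → z = -66
  (0, 81/10) → z = -891/10
  (3, 0) → z = 12
  (6, 0) → z = 24
  (171/22, 117/44) → z = 81/44

The minimum is at (0, 81/10). Substituting into each constraint, equality holds for C1 and C5; the remaining constraints have slack.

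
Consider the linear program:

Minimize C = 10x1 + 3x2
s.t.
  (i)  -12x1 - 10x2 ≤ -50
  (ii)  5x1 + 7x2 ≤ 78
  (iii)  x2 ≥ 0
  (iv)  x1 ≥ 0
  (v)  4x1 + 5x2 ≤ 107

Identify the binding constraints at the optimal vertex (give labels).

(i) and (iv)

Feasible corners and C = 10x1 + 3x2:
  (25/6, 0) → C = 125/3
  (0, 5) → C = 15
  (78/5, 0) → C = 156
  (0, 78/7) → C = 234/7

The minimum is at (0, 5). Substituting into each constraint, equality holds for (i) and (iv); the remaining constraints have slack.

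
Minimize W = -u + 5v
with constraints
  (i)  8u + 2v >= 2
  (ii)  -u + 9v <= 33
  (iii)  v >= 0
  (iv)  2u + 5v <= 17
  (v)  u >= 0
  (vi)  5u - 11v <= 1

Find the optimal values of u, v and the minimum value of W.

Feasible corners and W = -u + 5v:
  (0, 1) → W = 5
  (12/49, 1/49) → W = -1/7
  (0, 17/5) → W = 17
  (192/47, 83/47) → W = 223/47

u = 12/49, v = 1/49, minimum W = -1/7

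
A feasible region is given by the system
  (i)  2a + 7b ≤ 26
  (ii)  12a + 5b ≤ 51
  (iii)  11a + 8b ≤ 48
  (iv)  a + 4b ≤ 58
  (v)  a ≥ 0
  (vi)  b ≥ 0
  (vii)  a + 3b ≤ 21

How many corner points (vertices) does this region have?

5

Of the 21 pairwise boundary intersections, those satisfying every inequality are:
  (128/61, 190/61)
  (0, 26/7)
  (168/41, 15/41)
  (17/4, 0)
  (0, 0)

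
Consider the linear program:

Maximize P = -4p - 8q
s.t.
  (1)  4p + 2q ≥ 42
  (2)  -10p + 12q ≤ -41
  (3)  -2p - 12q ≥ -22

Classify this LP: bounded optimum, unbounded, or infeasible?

From the feasible point (115/11, 1/11), moving in the direction (2, -4) keeps every constraint satisfied while P increases without bound.

unbounded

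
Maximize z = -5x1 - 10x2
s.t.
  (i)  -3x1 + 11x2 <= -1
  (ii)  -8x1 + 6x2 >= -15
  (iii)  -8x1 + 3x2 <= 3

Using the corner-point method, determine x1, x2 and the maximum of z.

x1 = -21/8, x2 = -6, maximum z = 585/8

At the optimal vertex, -8x1 + 6x2 = -15 and -8x1 + 3x2 = 3.
Solving simultaneously gives x1 = -21/8, x2 = -6.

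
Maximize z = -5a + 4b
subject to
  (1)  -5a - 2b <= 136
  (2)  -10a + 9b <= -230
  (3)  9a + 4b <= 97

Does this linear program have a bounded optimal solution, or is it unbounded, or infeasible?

Feasible corners and z = -5a + 4b:
  (-764/65, -502/13) → z = -1244/13
  (163/11, -100/11) → z = -1215/11
The feasible region has finitely many vertices and no improving ray; the maximum is -1244/13 at (-764/65, -502/13).

bounded optimum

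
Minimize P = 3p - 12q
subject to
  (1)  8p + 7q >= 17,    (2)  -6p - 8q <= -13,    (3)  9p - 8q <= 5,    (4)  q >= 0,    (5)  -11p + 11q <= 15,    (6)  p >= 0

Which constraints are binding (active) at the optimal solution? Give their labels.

Feasible corners and P = 3p - 12q:
  (171/127, 113/127) → P = -843/127
  (82/165, 307/165) → P = -1146/55
  (175/11, 190/11) → P = -1755/11

The minimum is at (175/11, 190/11). Substituting into each constraint, equality holds for (3) and (5); the remaining constraints have slack.

(3) and (5)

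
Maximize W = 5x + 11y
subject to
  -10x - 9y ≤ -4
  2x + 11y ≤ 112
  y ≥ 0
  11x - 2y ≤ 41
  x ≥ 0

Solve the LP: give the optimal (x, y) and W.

x = 27/5, y = 46/5, maximum W = 641/5

Vertices and W = 5x + 11y:
  (2/5, 0) → W = 2
  (0, 4/9) → W = 44/9
  (27/5, 46/5) → W = 641/5
  (0, 112/11) → W = 112
  (41/11, 0) → W = 205/11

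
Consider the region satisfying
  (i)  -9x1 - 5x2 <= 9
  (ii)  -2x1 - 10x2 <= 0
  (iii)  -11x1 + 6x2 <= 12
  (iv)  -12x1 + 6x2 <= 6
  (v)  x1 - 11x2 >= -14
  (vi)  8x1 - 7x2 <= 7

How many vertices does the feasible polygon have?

4

The feasible vertices (each the meet of two boundaries and inside every other half-plane) are:
  (-5/11, 1/11)
  (35/47, -7/47)
  (1/7, 9/7)
  (175/81, 119/81)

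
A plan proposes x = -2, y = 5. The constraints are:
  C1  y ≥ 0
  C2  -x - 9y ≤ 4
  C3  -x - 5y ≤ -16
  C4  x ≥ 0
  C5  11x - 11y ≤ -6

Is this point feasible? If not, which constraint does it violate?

Constraint C4: x = -2, which is not ≥ 0. All other constraints are satisfied.

not feasible — violates C4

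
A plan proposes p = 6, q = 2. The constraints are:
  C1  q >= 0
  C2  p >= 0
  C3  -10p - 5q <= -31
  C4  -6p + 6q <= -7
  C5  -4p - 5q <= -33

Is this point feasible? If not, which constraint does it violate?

C1: 2 ≥ 0 ✓
C2: 6 ≥ 0 ✓
C3: -70 ≤ -31 ✓
C4: -24 ≤ -7 ✓
C5: -34 ≤ -33 ✓

feasible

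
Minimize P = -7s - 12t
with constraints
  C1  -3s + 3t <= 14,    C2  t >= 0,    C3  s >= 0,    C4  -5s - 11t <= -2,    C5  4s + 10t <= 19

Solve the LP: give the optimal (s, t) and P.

s = 19/4, t = 0, minimum P = -133/4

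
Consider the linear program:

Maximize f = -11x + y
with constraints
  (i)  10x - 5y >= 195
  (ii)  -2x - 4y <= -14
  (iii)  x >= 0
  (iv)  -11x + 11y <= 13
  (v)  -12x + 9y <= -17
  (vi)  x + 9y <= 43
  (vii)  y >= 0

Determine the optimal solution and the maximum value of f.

x = 39/2, y = 0, maximum f = -429/2

Feasible corners and f = -11x + y:
  (394/19, 47/19) → f = -4287/19
  (39/2, 0) → f = -429/2
  (43, 0) → f = -473

At the optimal vertex, 10x - 5y = 195 and y = 0.
Solving simultaneously gives x = 39/2, y = 0.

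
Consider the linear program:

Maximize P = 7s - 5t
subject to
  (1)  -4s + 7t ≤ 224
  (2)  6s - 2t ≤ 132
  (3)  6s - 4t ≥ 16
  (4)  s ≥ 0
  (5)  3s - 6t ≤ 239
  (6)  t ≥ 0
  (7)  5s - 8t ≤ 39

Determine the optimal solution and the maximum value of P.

Extreme points and P = 7s - 5t:
  (686/17, 936/17) → P = 122/17
  (504/13, 704/13) → P = 8/13
  (489/19, 213/19) → P = 2358/19
  (8/3, 0) → P = 56/3
  (39/5, 0) → P = 273/5

At the optimal vertex, 6s - 2t = 132 and 5s - 8t = 39.
Solving simultaneously gives s = 489/19, t = 213/19.

s = 489/19, t = 213/19, maximum P = 2358/19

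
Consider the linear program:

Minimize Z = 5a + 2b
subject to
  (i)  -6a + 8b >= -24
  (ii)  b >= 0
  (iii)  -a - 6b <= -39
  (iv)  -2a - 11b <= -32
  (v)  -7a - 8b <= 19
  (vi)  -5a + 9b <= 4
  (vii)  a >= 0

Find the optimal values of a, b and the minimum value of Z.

Feasible corners and Z = 5a + 2b:
  (114/11, 105/22) → Z = 675/11
  (124/7, 72/7) → Z = 764/7
  (109/13, 199/39) → Z = 2033/39

The binding constraints are -a - 6b = -39 and -5a + 9b = 4.
Solving simultaneously gives a = 109/13, b = 199/39.

a = 109/13, b = 199/39, minimum Z = 2033/39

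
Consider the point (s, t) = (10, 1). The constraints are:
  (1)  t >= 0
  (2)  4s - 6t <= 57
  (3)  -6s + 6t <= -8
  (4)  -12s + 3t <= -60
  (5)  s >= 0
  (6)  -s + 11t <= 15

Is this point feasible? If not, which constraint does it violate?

(1): 1 ≥ 0 ✓
(2): 34 ≤ 57 ✓
(3): -54 ≤ -8 ✓
(4): -117 ≤ -60 ✓
(5): 10 ≥ 0 ✓
(6): 1 ≤ 15 ✓

feasible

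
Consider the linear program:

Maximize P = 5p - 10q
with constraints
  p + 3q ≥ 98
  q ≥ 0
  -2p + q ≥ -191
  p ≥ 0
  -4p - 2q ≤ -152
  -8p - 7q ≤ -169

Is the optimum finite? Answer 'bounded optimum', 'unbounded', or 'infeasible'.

Corner points and P = 5p - 10q:
  (671/7, 5/7) → P = 3305/7
  (26, 24) → P = -110
  (0, 76) → P = -760
The feasible region has finitely many vertices and no improving ray; the maximum is 3305/7 at (671/7, 5/7).

bounded optimum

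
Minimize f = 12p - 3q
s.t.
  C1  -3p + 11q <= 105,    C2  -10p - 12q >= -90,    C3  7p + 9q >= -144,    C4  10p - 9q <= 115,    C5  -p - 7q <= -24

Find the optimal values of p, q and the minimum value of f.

Feasible corners and f = 12p - 3q:
  (-135/73, 660/73) → f = -3600/73
  (-471/32, 177/32) → f = -6183/32
  (171/29, 75/29) → f = 63

p = -471/32, q = 177/32, minimum f = -6183/32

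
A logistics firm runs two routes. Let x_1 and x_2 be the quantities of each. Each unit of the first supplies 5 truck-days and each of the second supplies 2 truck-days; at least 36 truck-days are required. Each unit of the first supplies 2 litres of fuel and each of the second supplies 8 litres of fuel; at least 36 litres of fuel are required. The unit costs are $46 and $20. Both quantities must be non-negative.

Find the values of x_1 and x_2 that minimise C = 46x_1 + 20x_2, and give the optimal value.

Vertices and C = 46x_1 + 20x_2:
  (0, 18) → C = 360
  (18, 0) → C = 828
  (6, 3) → C = 336
The feasible region is unbounded (it extends along (0, 1), (1, 0)), but C strictly increases along every unbounded feasible direction, so there is no improving ray and the minimum is attained at a vertex.

The optimum lies where 5x_1 + 2x_2 = 36 and 2x_1 + 8x_2 = 36.
Solving simultaneously gives x_1 = 6, x_2 = 3.

x_1 = 6, x_2 = 3, minimum C = 336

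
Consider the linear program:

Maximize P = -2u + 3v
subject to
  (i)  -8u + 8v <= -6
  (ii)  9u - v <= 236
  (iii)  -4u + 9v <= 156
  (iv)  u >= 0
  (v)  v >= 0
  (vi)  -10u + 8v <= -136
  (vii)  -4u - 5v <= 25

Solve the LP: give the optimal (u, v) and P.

u = 876/31, v = 568/31, maximum P = -48/31

Corner points and P = -2u + 3v:
  (236/9, 0) → P = -472/9
  (876/31, 568/31) → P = -48/31
  (68/5, 0) → P = -136/5

The binding constraints are 9u - v = 236 and -10u + 8v = -136.
Solving simultaneously gives u = 876/31, v = 568/31.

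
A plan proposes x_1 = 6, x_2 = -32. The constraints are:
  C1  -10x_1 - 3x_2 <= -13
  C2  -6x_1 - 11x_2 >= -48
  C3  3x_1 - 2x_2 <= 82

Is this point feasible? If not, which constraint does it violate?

not feasible — violates C1

Constraint C1: -10x_1 - 3x_2 = 36, which is not ≤ -13. All other constraints are satisfied.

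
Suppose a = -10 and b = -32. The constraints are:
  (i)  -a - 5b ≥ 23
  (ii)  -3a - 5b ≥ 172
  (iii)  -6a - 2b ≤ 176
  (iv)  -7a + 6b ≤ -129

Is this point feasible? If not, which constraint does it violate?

Constraint (iv): -7a + 6b = -122, which is not ≤ -129. All other constraints are satisfied.

not feasible — violates (iv)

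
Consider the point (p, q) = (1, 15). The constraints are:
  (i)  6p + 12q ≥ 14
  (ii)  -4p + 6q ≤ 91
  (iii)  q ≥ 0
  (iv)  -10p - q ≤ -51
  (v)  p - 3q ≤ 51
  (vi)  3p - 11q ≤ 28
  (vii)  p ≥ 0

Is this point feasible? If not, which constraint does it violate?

Constraint (iv): -10p - q = -25, which is not ≤ -51. All other constraints are satisfied.

not feasible — violates (iv)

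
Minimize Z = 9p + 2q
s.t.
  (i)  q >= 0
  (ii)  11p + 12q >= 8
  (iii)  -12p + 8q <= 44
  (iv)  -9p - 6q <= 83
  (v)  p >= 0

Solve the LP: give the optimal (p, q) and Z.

p = 0, q = 2/3, minimum Z = 4/3

Extreme points and Z = 9p + 2q:
  (8/11, 0) → Z = 72/11
  (0, 2/3) → Z = 4/3
  (0, 11/2) → Z = 11
The feasible region is unbounded (it extends along (2, 3), (1, 0)), but Z strictly increases along every unbounded feasible direction, so there is no improving ray and the minimum is attained at a vertex.

At the optimal vertex, 11p + 12q = 8 and p = 0.
Solving simultaneously gives p = 0, q = 2/3.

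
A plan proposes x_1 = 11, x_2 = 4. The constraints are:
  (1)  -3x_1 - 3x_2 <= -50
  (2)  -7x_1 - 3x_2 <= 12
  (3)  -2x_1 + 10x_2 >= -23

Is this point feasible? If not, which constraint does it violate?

not feasible — violates (1)

Constraint (1): -3x_1 - 3x_2 = -45, which is not ≤ -50. All other constraints are satisfied.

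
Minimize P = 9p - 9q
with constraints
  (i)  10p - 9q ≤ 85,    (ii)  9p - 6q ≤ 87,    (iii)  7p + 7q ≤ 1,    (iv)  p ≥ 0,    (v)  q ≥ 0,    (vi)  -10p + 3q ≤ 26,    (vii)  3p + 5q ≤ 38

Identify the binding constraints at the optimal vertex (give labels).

Feasible corners and P = 9p - 9q:
  (0, 1/7) → P = -9/7
  (1/7, 0) → P = 9/7
  (0, 0) → P = 0

The minimum is at (0, 1/7). Substituting into each constraint, equality holds for (iii) and (iv); the remaining constraints have slack.

(iii) and (iv)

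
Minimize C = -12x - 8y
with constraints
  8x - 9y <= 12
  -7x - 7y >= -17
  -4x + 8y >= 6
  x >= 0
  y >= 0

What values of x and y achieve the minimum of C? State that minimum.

x = 47/42, y = 55/42, minimum C = -502/21

Extreme points and C = -12x - 8y:
  (47/42, 55/42) → C = -502/21
  (0, 17/7) → C = -136/7
  (0, 3/4) → C = -6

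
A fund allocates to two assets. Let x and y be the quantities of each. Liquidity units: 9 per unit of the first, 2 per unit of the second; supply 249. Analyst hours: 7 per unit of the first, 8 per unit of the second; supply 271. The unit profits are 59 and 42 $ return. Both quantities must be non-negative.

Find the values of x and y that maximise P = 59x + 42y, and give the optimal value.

Feasible corners and P = 59x + 42y:
  (0, 0) → P = 0
  (0, 271/8) → P = 5691/4
  (83/3, 0) → P = 4897/3
  (25, 12) → P = 1979

The optimum lies where 9x + 2y = 249 and 7x + 8y = 271.
Solving simultaneously gives x = 25, y = 12.

x = 25, y = 12, maximum P = 1979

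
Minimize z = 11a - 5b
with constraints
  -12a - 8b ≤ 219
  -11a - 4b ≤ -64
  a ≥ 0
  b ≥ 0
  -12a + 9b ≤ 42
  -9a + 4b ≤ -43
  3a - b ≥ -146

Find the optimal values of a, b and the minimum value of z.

Vertices and z = 11a - 5b:
  (64/11, 0) → z = 64
  (107/20, 103/80) → z = 4193/80
  (185/11, 298/11) → z = 545/11
The feasible region is unbounded (it extends along (3, 4), (1, 0)), but z strictly increases along every unbounded feasible direction, so there is no improving ray and the minimum is attained at a vertex.

a = 185/11, b = 298/11, minimum z = 545/11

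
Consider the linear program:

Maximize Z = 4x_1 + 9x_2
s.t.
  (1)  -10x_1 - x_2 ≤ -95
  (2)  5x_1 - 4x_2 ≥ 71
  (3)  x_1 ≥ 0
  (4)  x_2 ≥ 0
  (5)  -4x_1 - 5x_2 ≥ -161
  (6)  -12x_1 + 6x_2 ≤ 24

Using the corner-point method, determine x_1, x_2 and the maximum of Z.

x_1 = 999/41, x_2 = 521/41, maximum Z = 8685/41

Corner points and Z = 4x_1 + 9x_2:
  (71/5, 0) → Z = 284/5
  (999/41, 521/41) → Z = 8685/41
  (161/4, 0) → Z = 161

The binding constraints are 5x_1 - 4x_2 = 71 and -4x_1 - 5x_2 = -161.
Solving simultaneously gives x_1 = 999/41, x_2 = 521/41.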